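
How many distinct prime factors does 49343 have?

3

49343 = 7^2 · 1007
1007 = 19 · 53
49343 = 7^2 · 19 · 53, which has 3 distinct prime factors.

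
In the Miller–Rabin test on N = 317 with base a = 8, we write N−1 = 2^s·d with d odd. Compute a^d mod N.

317 − 1 = 316 = 2^2 · 79, so d = 79.
8^1 ≡ 8 (mod 317)
8^2 ≡ 8^2 = 64 ≡ 64 (mod 317)
8^4 ≡ 64^2 = 4096 ≡ 292 (mod 317)
8^8 ≡ 292^2 = 85264 ≡ 308 (mod 317)
8^16 ≡ 308^2 = 94864 ≡ 81 (mod 317)
8^32 ≡ 81^2 = 6561 ≡ 221 (mod 317)
8^64 ≡ 221^2 = 48841 ≡ 23 (mod 317)
79 = 64 + 8 + 4 + 2 + 1 in binary powers of 2.
So 8^79 ≡ 23 · 308 · 292 · 64 · 8 ≡ 114 (mod 317).
Squaring chain: 114 → 316; reaches −1, so base 8 does not prove 317 composite.

114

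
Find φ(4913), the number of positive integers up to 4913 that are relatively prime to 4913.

4624

Factor: 4913 = 17^3.
φ(4913) = 17^2·(17−1) = 4624.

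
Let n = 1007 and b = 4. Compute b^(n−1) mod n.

937

4^1 ≡ 4 (mod 1007)
4^2 ≡ 4^2 = 16 ≡ 16 (mod 1007)
4^4 ≡ 16^2 = 256 ≡ 256 (mod 1007)
4^8 ≡ 256^2 = 65536 ≡ 81 (mod 1007)
4^16 ≡ 81^2 = 6561 ≡ 519 (mod 1007)
4^32 ≡ 519^2 = 269361 ≡ 492 (mod 1007)
4^64 ≡ 492^2 = 242064 ≡ 384 (mod 1007)
4^128 ≡ 384^2 = 147456 ≡ 434 (mod 1007)
4^256 ≡ 434^2 = 188356 ≡ 47 (mod 1007)
4^512 ≡ 47^2 = 2209 ≡ 195 (mod 1007)
1006 = 512 + 256 + 128 + 64 + 32 + 8 + 4 + 2 in binary powers of 2.
So 4^1006 ≡ 195 · 47 · 434 · 384 · 492 · 81 · 256 · 16 ≡ 937 (mod 1007).
Since 937 ≠ 1, base 4 is a Fermat witness: 1007 is composite.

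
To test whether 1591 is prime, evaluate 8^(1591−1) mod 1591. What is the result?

1368

8^1 ≡ 8 (mod 1591)
8^2 ≡ 8^2 = 64 ≡ 64 (mod 1591)
8^4 ≡ 64^2 = 4096 ≡ 914 (mod 1591)
8^8 ≡ 914^2 = 835396 ≡ 121 (mod 1591)
8^16 ≡ 121^2 = 14641 ≡ 322 (mod 1591)
8^32 ≡ 322^2 = 103684 ≡ 269 (mod 1591)
8^64 ≡ 269^2 = 72361 ≡ 766 (mod 1591)
8^128 ≡ 766^2 = 586756 ≡ 1268 (mod 1591)
8^256 ≡ 1268^2 = 1607824 ≡ 914 (mod 1591)
8^512 ≡ 914^2 = 835396 ≡ 121 (mod 1591)
8^1024 ≡ 121^2 = 14641 ≡ 322 (mod 1591)
1590 = 1024 + 512 + 32 + 16 + 4 + 2 in binary powers of 2.
So 8^1590 ≡ 322 · 121 · 269 · 322 · 914 · 64 ≡ 1368 (mod 1591).
Since 1368 ≠ 1, base 8 is a Fermat witness: 1591 is composite.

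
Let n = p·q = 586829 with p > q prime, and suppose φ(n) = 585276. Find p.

φ(n) = (p−1)(q−1) = n − (p+q) + 1, so p + q = 586829 − 585276 + 1 = 1554.
p and q are the roots of t² − 1554t + 586829 = 0.
Discriminant: 1554² − 4·586829 = 2414916 − 2347316 = 67600; √67600 = 260.
q = (1554 − 260)/2 = 647, p = (1554 + 260)/2 = 907.
Check: 647 · 907 = 586829.

907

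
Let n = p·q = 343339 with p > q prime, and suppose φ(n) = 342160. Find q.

φ(n) = (p−1)(q−1) = n − (p+q) + 1, so p + q = 343339 − 342160 + 1 = 1180.
p and q are the roots of t² − 1180t + 343339 = 0.
Discriminant: 1180² − 4·343339 = 1392400 − 1373356 = 19044; √19044 = 138.
q = (1180 − 138)/2 = 521, p = (1180 + 138)/2 = 659.
Check: 521 · 659 = 343339.

521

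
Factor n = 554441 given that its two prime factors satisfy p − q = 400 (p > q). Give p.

Since p = q + 400, we have 554441 = q(q + 400), so q² + 400q − 554441 = 0.
Discriminant: 400² + 4·554441 = 160000 + 2217764 = 2377764; √2377764 = 1542.
q = (−400 + 1542)/2 = 571, and p = q + 400 = 971.
Check: 571 · 971 = 554441.

971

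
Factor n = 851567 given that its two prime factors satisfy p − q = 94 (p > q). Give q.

Since p = q + 94, we have 851567 = q(q + 94), so q² + 94q − 851567 = 0.
Discriminant: 94² + 4·851567 = 8836 + 3406268 = 3415104; √3415104 = 1848.
q = (−94 + 1848)/2 = 877, and p = q + 94 = 971.
Check: 877 · 971 = 851567.

877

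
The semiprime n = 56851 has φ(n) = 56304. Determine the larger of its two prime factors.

409

φ(n) = (p−1)(q−1) = n − (p+q) + 1, so p + q = 56851 − 56304 + 1 = 548.
p and q are the roots of t² − 548t + 56851 = 0.
Discriminant: 548² − 4·56851 = 300304 − 227404 = 72900; √72900 = 270.
q = (548 − 270)/2 = 139, p = (548 + 270)/2 = 409.
Check: 139 · 409 = 56851.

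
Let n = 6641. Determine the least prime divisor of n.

29

6641 is odd.
Digit sum 17, not divisible by 3.
Ends in 1: not divisible by 5.
7: 6641 = 7·948 + 5
11: 6641 = 11·603 + 8
13: 6641 = 13·510 + 11
17: 6641 = 17·390 + 11
19: 6641 = 19·349 + 10
23: 6641 = 23·288 + 17
29: 6641 = 29·229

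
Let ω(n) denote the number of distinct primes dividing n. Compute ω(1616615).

6

1616615 = 5 · 323323
323323 = 7 · 46189
46189 = 11 · 4199
4199 = 13 · 323
323 = 17 · 19
1616615 = 5 · 7 · 11 · 13 · 17 · 19, which has 6 distinct prime factors.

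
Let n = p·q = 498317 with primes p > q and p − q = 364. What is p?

911

Since p = q + 364, we have 498317 = q(q + 364), so q² + 364q − 498317 = 0.
Discriminant: 364² + 4·498317 = 132496 + 1993268 = 2125764; √2125764 = 1458.
q = (−364 + 1458)/2 = 547, and p = q + 364 = 911.
Check: 547 · 911 = 498317.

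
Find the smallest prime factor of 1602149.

1602149 is odd.
Digit sum 23, not divisible by 3.
Ends in 9: not divisible by 5.
7: 1602149 = 7·228878 + 3
11: 1602149 = 11·145649 + 10
13: 1602149 = 13·123242 + 3
17: 1602149 = 17·94244 + 1
19: 1602149 = 19·84323 + 12
23: 1602149 = 23·69658 + 15
29: 1602149 = 29·55246 + 15
31: 1602149 = 31·51682 + 7
37: 1602149 = 37·43301 + 12
41: 1602149 = 41·39076 + 33
43: 1602149 = 43·37259 + 12
47: 1602149 = 47·34088 + 13
53: 1602149 = 53·30229 + 12
59: 1602149 = 59·27155 + 4
61: 1602149 = 61·26264 + 45
67: 1602149 = 67·23912 + 45
71: 1602149 = 71·22565 + 34
73: 1602149 = 73·21947 + 18
79: 1602149 = 79·20280 + 29
83: 1602149 = 83·19303

83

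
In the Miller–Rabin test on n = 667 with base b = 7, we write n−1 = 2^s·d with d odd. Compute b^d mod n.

667 − 1 = 666 = 2^1 · 333, so d = 333.
7^1 ≡ 7 (mod 667)
7^2 ≡ 7^2 = 49 ≡ 49 (mod 667)
7^4 ≡ 49^2 = 2401 ≡ 400 (mod 667)
7^8 ≡ 400^2 = 160000 ≡ 587 (mod 667)
7^16 ≡ 587^2 = 344569 ≡ 397 (mod 667)
7^32 ≡ 397^2 = 157609 ≡ 197 (mod 667)
7^64 ≡ 197^2 = 38809 ≡ 123 (mod 667)
7^128 ≡ 123^2 = 15129 ≡ 455 (mod 667)
7^256 ≡ 455^2 = 207025 ≡ 255 (mod 667)
333 = 256 + 64 + 8 + 4 + 1 in binary powers of 2.
So 7^333 ≡ 255 · 123 · 587 · 400 · 7 ≡ 458 (mod 667).
Squaring chain: 458; never reaches −1, so base 7 is a Miller–Rabin witness that 667 is composite.

458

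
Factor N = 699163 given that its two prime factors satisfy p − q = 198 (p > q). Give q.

Since p = q + 198, we have 699163 = q(q + 198), so q² + 198q − 699163 = 0.
Discriminant: 198² + 4·699163 = 39204 + 2796652 = 2835856; √2835856 = 1684.
q = (−198 + 1684)/2 = 743, and p = q + 198 = 941.
Check: 743 · 941 = 699163.

743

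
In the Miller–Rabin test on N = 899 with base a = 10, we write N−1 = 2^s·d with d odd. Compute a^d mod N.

899 − 1 = 898 = 2^1 · 449, so d = 449.
10^1 ≡ 10 (mod 899)
10^2 ≡ 10^2 = 100 ≡ 100 (mod 899)
10^4 ≡ 100^2 = 10000 ≡ 111 (mod 899)
10^8 ≡ 111^2 = 12321 ≡ 634 (mod 899)
10^16 ≡ 634^2 = 401956 ≡ 103 (mod 899)
10^32 ≡ 103^2 = 10609 ≡ 720 (mod 899)
10^64 ≡ 720^2 = 518400 ≡ 576 (mod 899)
10^128 ≡ 576^2 = 331776 ≡ 45 (mod 899)
10^256 ≡ 45^2 = 2025 ≡ 227 (mod 899)
449 = 256 + 128 + 64 + 1 in binary powers of 2.
So 10^449 ≡ 227 · 45 · 576 · 10 ≡ 648 (mod 899).
Squaring chain: 648; never reaches −1, so base 10 is a Miller–Rabin witness that 899 is composite.

648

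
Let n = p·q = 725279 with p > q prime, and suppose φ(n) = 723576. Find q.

φ(n) = (p−1)(q−1) = n − (p+q) + 1, so p + q = 725279 − 723576 + 1 = 1704.
p and q are the roots of t² − 1704t + 725279 = 0.
Discriminant: 1704² − 4·725279 = 2903616 − 2901116 = 2500; √2500 = 50.
q = (1704 − 50)/2 = 827, p = (1704 + 50)/2 = 877.
Check: 827 · 877 = 725279.

827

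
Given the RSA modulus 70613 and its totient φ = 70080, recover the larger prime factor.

293

φ(n) = (p−1)(q−1) = n − (p+q) + 1, so p + q = 70613 − 70080 + 1 = 534.
p and q are the roots of t² − 534t + 70613 = 0.
Discriminant: 534² − 4·70613 = 285156 − 282452 = 2704; √2704 = 52.
q = (534 − 52)/2 = 241, p = (534 + 52)/2 = 293.
Check: 241 · 293 = 70613.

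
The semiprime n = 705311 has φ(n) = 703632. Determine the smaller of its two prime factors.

φ(n) = (p−1)(q−1) = n − (p+q) + 1, so p + q = 705311 − 703632 + 1 = 1680.
p and q are the roots of t² − 1680t + 705311 = 0.
Discriminant: 1680² − 4·705311 = 2822400 − 2821244 = 1156; √1156 = 34.
q = (1680 − 34)/2 = 823, p = (1680 + 34)/2 = 857.
Check: 823 · 857 = 705311.

823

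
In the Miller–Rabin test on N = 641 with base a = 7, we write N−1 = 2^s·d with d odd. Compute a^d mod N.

641 − 1 = 640 = 2^7 · 5, so d = 5.
7^1 ≡ 7 (mod 641)
7^2 ≡ 7^2 = 49 ≡ 49 (mod 641)
7^4 ≡ 49^2 = 2401 ≡ 478 (mod 641)
5 = 4 + 1 in binary powers of 2.
So 7^5 ≡ 478 · 7 ≡ 141 (mod 641).
Squaring chain: 141 → 10 → 100 → 385 → 154 → 640 → 1; reaches −1, so base 7 does not prove 641 composite.

141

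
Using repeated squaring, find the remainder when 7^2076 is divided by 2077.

7^1 ≡ 7 (mod 2077)
7^2 ≡ 7^2 = 49 ≡ 49 (mod 2077)
7^4 ≡ 49^2 = 2401 ≡ 324 (mod 2077)
7^8 ≡ 324^2 = 104976 ≡ 1126 (mod 2077)
7^16 ≡ 1126^2 = 1267876 ≡ 906 (mod 2077)
7^32 ≡ 906^2 = 820836 ≡ 421 (mod 2077)
7^64 ≡ 421^2 = 177241 ≡ 696 (mod 2077)
7^128 ≡ 696^2 = 484416 ≡ 475 (mod 2077)
7^256 ≡ 475^2 = 225625 ≡ 1309 (mod 2077)
7^512 ≡ 1309^2 = 1713481 ≡ 2033 (mod 2077)
7^1024 ≡ 2033^2 = 4133089 ≡ 1936 (mod 2077)
7^2048 ≡ 1936^2 = 3748096 ≡ 1188 (mod 2077)
2076 = 2048 + 16 + 8 + 4 in binary powers of 2.
So 7^2076 ≡ 1188 · 906 · 1126 · 324 ≡ 159 (mod 2077).
Since 159 ≠ 1, base 7 is a Fermat witness: 2077 is composite.

159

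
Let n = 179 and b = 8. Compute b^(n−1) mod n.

8^1 ≡ 8 (mod 179)
8^2 ≡ 8^2 = 64 ≡ 64 (mod 179)
8^4 ≡ 64^2 = 4096 ≡ 158 (mod 179)
8^8 ≡ 158^2 = 24964 ≡ 83 (mod 179)
8^16 ≡ 83^2 = 6889 ≡ 87 (mod 179)
8^32 ≡ 87^2 = 7569 ≡ 51 (mod 179)
8^64 ≡ 51^2 = 2601 ≡ 95 (mod 179)
8^128 ≡ 95^2 = 9025 ≡ 75 (mod 179)
178 = 128 + 32 + 16 + 2 in binary powers of 2.
So 8^178 ≡ 75 · 51 · 87 · 64 ≡ 1 (mod 179).
Since the result is 1, base 8 gives no evidence that 179 is composite.

1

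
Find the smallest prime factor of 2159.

17

2159 is odd.
Digit sum 17, not divisible by 3.
Ends in 9: not divisible by 5.
7: 2159 = 7·308 + 3
11: 2159 = 11·196 + 3
13: 2159 = 13·166 + 1
17: 2159 = 17·127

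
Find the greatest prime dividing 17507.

17507 = 7 · 2501
2501 = 41 · 61
61 is prime.
So 17507 = 7 · 41 · 61; the largest prime factor is 61.

61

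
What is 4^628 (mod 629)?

4^1 ≡ 4 (mod 629)
4^2 ≡ 4^2 = 16 ≡ 16 (mod 629)
4^4 ≡ 16^2 = 256 ≡ 256 (mod 629)
4^8 ≡ 256^2 = 65536 ≡ 120 (mod 629)
4^16 ≡ 120^2 = 14400 ≡ 562 (mod 629)
4^32 ≡ 562^2 = 315844 ≡ 86 (mod 629)
4^64 ≡ 86^2 = 7396 ≡ 477 (mod 629)
4^128 ≡ 477^2 = 227529 ≡ 460 (mod 629)
4^256 ≡ 460^2 = 211600 ≡ 256 (mod 629)
4^512 ≡ 256^2 = 65536 ≡ 120 (mod 629)
628 = 512 + 64 + 32 + 16 + 4 in binary powers of 2.
So 4^628 ≡ 120 · 477 · 86 · 562 · 256 ≡ 562 (mod 629).
Since 562 ≠ 1, base 4 is a Fermat witness: 629 is composite.

562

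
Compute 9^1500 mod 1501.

9^1 ≡ 9 (mod 1501)
9^2 ≡ 9^2 = 81 ≡ 81 (mod 1501)
9^4 ≡ 81^2 = 6561 ≡ 557 (mod 1501)
9^8 ≡ 557^2 = 310249 ≡ 1043 (mod 1501)
9^16 ≡ 1043^2 = 1087849 ≡ 1125 (mod 1501)
9^32 ≡ 1125^2 = 1265625 ≡ 282 (mod 1501)
9^64 ≡ 282^2 = 79524 ≡ 1472 (mod 1501)
9^128 ≡ 1472^2 = 2166784 ≡ 841 (mod 1501)
9^256 ≡ 841^2 = 707281 ≡ 310 (mod 1501)
9^512 ≡ 310^2 = 96100 ≡ 36 (mod 1501)
9^1024 ≡ 36^2 = 1296 ≡ 1296 (mod 1501)
1500 = 1024 + 256 + 128 + 64 + 16 + 8 + 4 in binary powers of 2.
So 9^1500 ≡ 1296 · 310 · 841 · 1472 · 1125 · 1043 · 557 ≡ 828 (mod 1501).
Since 828 ≠ 1, base 9 is a Fermat witness: 1501 is composite.

828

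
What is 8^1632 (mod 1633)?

8^1 ≡ 8 (mod 1633)
8^2 ≡ 8^2 = 64 ≡ 64 (mod 1633)
8^4 ≡ 64^2 = 4096 ≡ 830 (mod 1633)
8^8 ≡ 830^2 = 688900 ≡ 1407 (mod 1633)
8^16 ≡ 1407^2 = 1979649 ≡ 453 (mod 1633)
8^32 ≡ 453^2 = 205209 ≡ 1084 (mod 1633)
8^64 ≡ 1084^2 = 1175056 ≡ 929 (mod 1633)
8^128 ≡ 929^2 = 863041 ≡ 817 (mod 1633)
8^256 ≡ 817^2 = 667489 ≡ 1225 (mod 1633)
8^512 ≡ 1225^2 = 1500625 ≡ 1531 (mod 1633)
8^1024 ≡ 1531^2 = 2343961 ≡ 606 (mod 1633)
1632 = 1024 + 512 + 64 + 32 in binary powers of 2.
So 8^1632 ≡ 606 · 1531 · 929 · 1084 ≡ 324 (mod 1633).
Since 324 ≠ 1, base 8 is a Fermat witness: 1633 is composite.

324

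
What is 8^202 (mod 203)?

71

8^1 ≡ 8 (mod 203)
8^2 ≡ 8^2 = 64 ≡ 64 (mod 203)
8^4 ≡ 64^2 = 4096 ≡ 36 (mod 203)
8^8 ≡ 36^2 = 1296 ≡ 78 (mod 203)
8^16 ≡ 78^2 = 6084 ≡ 197 (mod 203)
8^32 ≡ 197^2 = 38809 ≡ 36 (mod 203)
8^64 ≡ 36^2 = 1296 ≡ 78 (mod 203)
8^128 ≡ 78^2 = 6084 ≡ 197 (mod 203)
202 = 128 + 64 + 8 + 2 in binary powers of 2.
So 8^202 ≡ 197 · 78 · 78 · 64 ≡ 71 (mod 203).
Since 71 ≠ 1, base 8 is a Fermat witness: 203 is composite.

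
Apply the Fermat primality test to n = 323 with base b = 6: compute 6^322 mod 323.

104

6^1 ≡ 6 (mod 323)
6^2 ≡ 6^2 = 36 ≡ 36 (mod 323)
6^4 ≡ 36^2 = 1296 ≡ 4 (mod 323)
6^8 ≡ 4^2 = 16 ≡ 16 (mod 323)
6^16 ≡ 16^2 = 256 ≡ 256 (mod 323)
6^32 ≡ 256^2 = 65536 ≡ 290 (mod 323)
6^64 ≡ 290^2 = 84100 ≡ 120 (mod 323)
6^128 ≡ 120^2 = 14400 ≡ 188 (mod 323)
6^256 ≡ 188^2 = 35344 ≡ 137 (mod 323)
322 = 256 + 64 + 2 in binary powers of 2.
So 6^322 ≡ 137 · 120 · 36 ≡ 104 (mod 323).
Since 104 ≠ 1, base 6 is a Fermat witness: 323 is composite.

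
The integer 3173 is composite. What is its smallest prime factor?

3173 is odd.
Digit sum 14, not divisible by 3.
Ends in 3: not divisible by 5.
7: 3173 = 7·453 + 2
11: 3173 = 11·288 + 5
13: 3173 = 13·244 + 1
17: 3173 = 17·186 + 11
19: 3173 = 19·167

19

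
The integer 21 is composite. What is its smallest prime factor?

3

21 is odd.
Digit sum 3, divisible by 3.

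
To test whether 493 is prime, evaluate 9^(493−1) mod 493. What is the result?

9^1 ≡ 9 (mod 493)
9^2 ≡ 9^2 = 81 ≡ 81 (mod 493)
9^4 ≡ 81^2 = 6561 ≡ 152 (mod 493)
9^8 ≡ 152^2 = 23104 ≡ 426 (mod 493)
9^16 ≡ 426^2 = 181476 ≡ 52 (mod 493)
9^32 ≡ 52^2 = 2704 ≡ 239 (mod 493)
9^64 ≡ 239^2 = 57121 ≡ 426 (mod 493)
9^128 ≡ 426^2 = 181476 ≡ 52 (mod 493)
9^256 ≡ 52^2 = 2704 ≡ 239 (mod 493)
492 = 256 + 128 + 64 + 32 + 8 + 4 in binary powers of 2.
So 9^492 ≡ 239 · 52 · 426 · 239 · 426 · 152 ≡ 458 (mod 493).
Since 458 ≠ 1, base 9 is a Fermat witness: 493 is composite.

458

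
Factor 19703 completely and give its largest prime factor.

19703 = 17 · 1159
1159 = 19 · 61
61 is prime.
So 19703 = 17 · 19 · 61; the largest prime factor is 61.

61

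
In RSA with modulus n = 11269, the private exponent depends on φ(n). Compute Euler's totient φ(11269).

Factor: 11269 = 59 · 191.
φ(11269) = (59−1) · (191−1) = 58 · 190 = 11020.

11020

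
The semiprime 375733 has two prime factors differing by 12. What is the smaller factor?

607

Since p = q + 12, we have 375733 = q(q + 12), so q² + 12q − 375733 = 0.
Discriminant: 12² + 4·375733 = 144 + 1502932 = 1503076; √1503076 = 1226.
q = (−12 + 1226)/2 = 607, and p = q + 12 = 619.
Check: 607 · 619 = 375733.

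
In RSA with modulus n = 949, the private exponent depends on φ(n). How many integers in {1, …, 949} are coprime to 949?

864

Factor: 949 = 13 · 73.
φ(949) = (13−1) · (73−1) = 12 · 72 = 864.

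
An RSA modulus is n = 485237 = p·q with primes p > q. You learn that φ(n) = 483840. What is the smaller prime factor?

641

φ(n) = (p−1)(q−1) = n − (p+q) + 1, so p + q = 485237 − 483840 + 1 = 1398.
p and q are the roots of t² − 1398t + 485237 = 0.
Discriminant: 1398² − 4·485237 = 1954404 − 1940948 = 13456; √13456 = 116.
q = (1398 − 116)/2 = 641, p = (1398 + 116)/2 = 757.
Check: 641 · 757 = 485237.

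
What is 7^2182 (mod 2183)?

847

7^1 ≡ 7 (mod 2183)
7^2 ≡ 7^2 = 49 ≡ 49 (mod 2183)
7^4 ≡ 49^2 = 2401 ≡ 218 (mod 2183)
7^8 ≡ 218^2 = 47524 ≡ 1681 (mod 2183)
7^16 ≡ 1681^2 = 2825761 ≡ 959 (mod 2183)
7^32 ≡ 959^2 = 919681 ≡ 638 (mod 2183)
7^64 ≡ 638^2 = 407044 ≡ 1006 (mod 2183)
7^128 ≡ 1006^2 = 1012036 ≡ 1307 (mod 2183)
7^256 ≡ 1307^2 = 1708249 ≡ 1143 (mod 2183)
7^512 ≡ 1143^2 = 1306449 ≡ 1015 (mod 2183)
7^1024 ≡ 1015^2 = 1030225 ≡ 2032 (mod 2183)
7^2048 ≡ 2032^2 = 4129024 ≡ 971 (mod 2183)
2182 = 2048 + 128 + 4 + 2 in binary powers of 2.
So 7^2182 ≡ 971 · 1307 · 218 · 49 ≡ 847 (mod 2183).
Since 847 ≠ 1, base 7 is a Fermat witness: 2183 is composite.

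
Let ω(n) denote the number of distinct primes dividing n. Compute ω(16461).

16461 = 3^2 · 1829
1829 = 31 · 59
16461 = 3^2 · 31 · 59, which has 3 distinct prime factors.

3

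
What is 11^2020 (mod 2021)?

1741

11^1 ≡ 11 (mod 2021)
11^2 ≡ 11^2 = 121 ≡ 121 (mod 2021)
11^4 ≡ 121^2 = 14641 ≡ 494 (mod 2021)
11^8 ≡ 494^2 = 244036 ≡ 1516 (mod 2021)
11^16 ≡ 1516^2 = 2298256 ≡ 379 (mod 2021)
11^32 ≡ 379^2 = 143641 ≡ 150 (mod 2021)
11^64 ≡ 150^2 = 22500 ≡ 269 (mod 2021)
11^128 ≡ 269^2 = 72361 ≡ 1626 (mod 2021)
11^256 ≡ 1626^2 = 2643876 ≡ 408 (mod 2021)
11^512 ≡ 408^2 = 166464 ≡ 742 (mod 2021)
11^1024 ≡ 742^2 = 550564 ≡ 852 (mod 2021)
2020 = 1024 + 512 + 256 + 128 + 64 + 32 + 4 in binary powers of 2.
So 11^2020 ≡ 852 · 742 · 408 · 1626 · 269 · 150 · 494 ≡ 1741 (mod 2021).
Since 1741 ≠ 1, base 11 is a Fermat witness: 2021 is composite.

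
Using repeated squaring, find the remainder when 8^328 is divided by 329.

8^1 ≡ 8 (mod 329)
8^2 ≡ 8^2 = 64 ≡ 64 (mod 329)
8^4 ≡ 64^2 = 4096 ≡ 148 (mod 329)
8^8 ≡ 148^2 = 21904 ≡ 190 (mod 329)
8^16 ≡ 190^2 = 36100 ≡ 239 (mod 329)
8^32 ≡ 239^2 = 57121 ≡ 204 (mod 329)
8^64 ≡ 204^2 = 41616 ≡ 162 (mod 329)
8^128 ≡ 162^2 = 26244 ≡ 253 (mod 329)
8^256 ≡ 253^2 = 64009 ≡ 183 (mod 329)
328 = 256 + 64 + 8 in binary powers of 2.
So 8^328 ≡ 183 · 162 · 190 ≡ 260 (mod 329).
Since 260 ≠ 1, base 8 is a Fermat witness: 329 is composite.

260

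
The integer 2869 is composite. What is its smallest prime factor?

2869 is odd.
Digit sum 25, not divisible by 3.
Ends in 9: not divisible by 5.
7: 2869 = 7·409 + 6
11: 2869 = 11·260 + 9
13: 2869 = 13·220 + 9
17: 2869 = 17·168 + 13
19: 2869 = 19·151

19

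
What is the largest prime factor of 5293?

79

5293 = 67 · 79
79 is prime.
So 5293 = 67 · 79; the largest prime factor is 79.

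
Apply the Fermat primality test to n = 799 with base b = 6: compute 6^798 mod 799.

247

6^1 ≡ 6 (mod 799)
6^2 ≡ 6^2 = 36 ≡ 36 (mod 799)
6^4 ≡ 36^2 = 1296 ≡ 497 (mod 799)
6^8 ≡ 497^2 = 247009 ≡ 118 (mod 799)
6^16 ≡ 118^2 = 13924 ≡ 341 (mod 799)
6^32 ≡ 341^2 = 116281 ≡ 426 (mod 799)
6^64 ≡ 426^2 = 181476 ≡ 103 (mod 799)
6^128 ≡ 103^2 = 10609 ≡ 222 (mod 799)
6^256 ≡ 222^2 = 49284 ≡ 545 (mod 799)
6^512 ≡ 545^2 = 297025 ≡ 596 (mod 799)
798 = 512 + 256 + 16 + 8 + 4 + 2 in binary powers of 2.
So 6^798 ≡ 596 · 545 · 341 · 118 · 497 · 36 ≡ 247 (mod 799).
Since 247 ≠ 1, base 6 is a Fermat witness: 799 is composite.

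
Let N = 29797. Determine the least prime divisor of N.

83

29797 is odd.
Digit sum 34, not divisible by 3.
Ends in 7: not divisible by 5.
7: 29797 = 7·4256 + 5
11: 29797 = 11·2708 + 9
13: 29797 = 13·2292 + 1
17: 29797 = 17·1752 + 13
19: 29797 = 19·1568 + 5
23: 29797 = 23·1295 + 12
29: 29797 = 29·1027 + 14
31: 29797 = 31·961 + 6
37: 29797 = 37·805 + 12
41: 29797 = 41·726 + 31
43: 29797 = 43·692 + 41
47: 29797 = 47·633 + 46
53: 29797 = 53·562 + 11
59: 29797 = 59·505 + 2
61: 29797 = 61·488 + 29
67: 29797 = 67·444 + 49
71: 29797 = 71·419 + 48
73: 29797 = 73·408 + 13
79: 29797 = 79·377 + 14
83: 29797 = 83·359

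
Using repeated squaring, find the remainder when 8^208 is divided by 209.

49

8^1 ≡ 8 (mod 209)
8^2 ≡ 8^2 = 64 ≡ 64 (mod 209)
8^4 ≡ 64^2 = 4096 ≡ 125 (mod 209)
8^8 ≡ 125^2 = 15625 ≡ 159 (mod 209)
8^16 ≡ 159^2 = 25281 ≡ 201 (mod 209)
8^32 ≡ 201^2 = 40401 ≡ 64 (mod 209)
8^64 ≡ 64^2 = 4096 ≡ 125 (mod 209)
8^128 ≡ 125^2 = 15625 ≡ 159 (mod 209)
208 = 128 + 64 + 16 in binary powers of 2.
So 8^208 ≡ 159 · 125 · 201 ≡ 49 (mod 209).
Since 49 ≠ 1, base 8 is a Fermat witness: 209 is composite.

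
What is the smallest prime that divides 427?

7

427 is odd.
Digit sum 13, not divisible by 3.
Ends in 7: not divisible by 5.
7: 427 = 7·61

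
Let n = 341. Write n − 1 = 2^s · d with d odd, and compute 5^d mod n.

67

341 − 1 = 340 = 2^2 · 85, so d = 85.
5^1 ≡ 5 (mod 341)
5^2 ≡ 5^2 = 25 ≡ 25 (mod 341)
5^4 ≡ 25^2 = 625 ≡ 284 (mod 341)
5^8 ≡ 284^2 = 80656 ≡ 180 (mod 341)
5^16 ≡ 180^2 = 32400 ≡ 5 (mod 341)
5^32 ≡ 5^2 = 25 ≡ 25 (mod 341)
5^64 ≡ 25^2 = 625 ≡ 284 (mod 341)
85 = 64 + 16 + 4 + 1 in binary powers of 2.
So 5^85 ≡ 284 · 5 · 284 · 5 ≡ 67 (mod 341).
Squaring chain: 67 → 56; never reaches −1, so base 5 is a Miller–Rabin witness that 341 is composite.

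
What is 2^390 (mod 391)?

2^1 ≡ 2 (mod 391)
2^2 ≡ 2^2 = 4 ≡ 4 (mod 391)
2^4 ≡ 4^2 = 16 ≡ 16 (mod 391)
2^8 ≡ 16^2 = 256 ≡ 256 (mod 391)
2^16 ≡ 256^2 = 65536 ≡ 239 (mod 391)
2^32 ≡ 239^2 = 57121 ≡ 35 (mod 391)
2^64 ≡ 35^2 = 1225 ≡ 52 (mod 391)
2^128 ≡ 52^2 = 2704 ≡ 358 (mod 391)
2^256 ≡ 358^2 = 128164 ≡ 307 (mod 391)
390 = 256 + 128 + 4 + 2 in binary powers of 2.
So 2^390 ≡ 307 · 358 · 16 · 4 ≡ 285 (mod 391).
Since 285 ≠ 1, base 2 is a Fermat witness: 391 is composite.

285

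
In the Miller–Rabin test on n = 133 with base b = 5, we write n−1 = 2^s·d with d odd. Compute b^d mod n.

133 − 1 = 132 = 2^2 · 33, so d = 33.
5^1 ≡ 5 (mod 133)
5^2 ≡ 5^2 = 25 ≡ 25 (mod 133)
5^4 ≡ 25^2 = 625 ≡ 93 (mod 133)
5^8 ≡ 93^2 = 8649 ≡ 4 (mod 133)
5^16 ≡ 4^2 = 16 ≡ 16 (mod 133)
5^32 ≡ 16^2 = 256 ≡ 123 (mod 133)
33 = 32 + 1 in binary powers of 2.
So 5^33 ≡ 123 · 5 ≡ 83 (mod 133).
Squaring chain: 83 → 106; never reaches −1, so base 5 is a Miller–Rabin witness that 133 is composite.

83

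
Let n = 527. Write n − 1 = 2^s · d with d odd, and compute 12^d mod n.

177

527 − 1 = 526 = 2^1 · 263, so d = 263.
12^1 ≡ 12 (mod 527)
12^2 ≡ 12^2 = 144 ≡ 144 (mod 527)
12^4 ≡ 144^2 = 20736 ≡ 183 (mod 527)
12^8 ≡ 183^2 = 33489 ≡ 288 (mod 527)
12^16 ≡ 288^2 = 82944 ≡ 205 (mod 527)
12^32 ≡ 205^2 = 42025 ≡ 392 (mod 527)
12^64 ≡ 392^2 = 153664 ≡ 307 (mod 527)
12^128 ≡ 307^2 = 94249 ≡ 443 (mod 527)
12^256 ≡ 443^2 = 196249 ≡ 205 (mod 527)
263 = 256 + 4 + 2 + 1 in binary powers of 2.
So 12^263 ≡ 205 · 183 · 144 · 12 ≡ 177 (mod 527).
Squaring chain: 177; never reaches −1, so base 12 is a Miller–Rabin witness that 527 is composite.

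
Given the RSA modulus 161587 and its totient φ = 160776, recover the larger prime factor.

φ(n) = (p−1)(q−1) = n − (p+q) + 1, so p + q = 161587 − 160776 + 1 = 812.
p and q are the roots of t² − 812t + 161587 = 0.
Discriminant: 812² − 4·161587 = 659344 − 646348 = 12996; √12996 = 114.
q = (812 − 114)/2 = 349, p = (812 + 114)/2 = 463.
Check: 349 · 463 = 161587.

463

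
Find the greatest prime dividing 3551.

3551 = 53 · 67
67 is prime.
So 3551 = 53 · 67; the largest prime factor is 67.

67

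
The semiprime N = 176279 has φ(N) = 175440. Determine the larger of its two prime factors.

431

φ(n) = (p−1)(q−1) = n − (p+q) + 1, so p + q = 176279 − 175440 + 1 = 840.
p and q are the roots of t² − 840t + 176279 = 0.
Discriminant: 840² − 4·176279 = 705600 − 705116 = 484; √484 = 22.
q = (840 − 22)/2 = 409, p = (840 + 22)/2 = 431.
Check: 409 · 431 = 176279.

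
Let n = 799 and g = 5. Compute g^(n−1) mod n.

5^1 ≡ 5 (mod 799)
5^2 ≡ 5^2 = 25 ≡ 25 (mod 799)
5^4 ≡ 25^2 = 625 ≡ 625 (mod 799)
5^8 ≡ 625^2 = 390625 ≡ 713 (mod 799)
5^16 ≡ 713^2 = 508369 ≡ 205 (mod 799)
5^32 ≡ 205^2 = 42025 ≡ 477 (mod 799)
5^64 ≡ 477^2 = 227529 ≡ 613 (mod 799)
5^128 ≡ 613^2 = 375769 ≡ 239 (mod 799)
5^256 ≡ 239^2 = 57121 ≡ 392 (mod 799)
5^512 ≡ 392^2 = 153664 ≡ 256 (mod 799)
798 = 512 + 256 + 16 + 8 + 4 + 2 in binary powers of 2.
So 5^798 ≡ 256 · 392 · 205 · 713 · 625 · 25 ≡ 440 (mod 799).
Since 440 ≠ 1, base 5 is a Fermat witness: 799 is composite.

440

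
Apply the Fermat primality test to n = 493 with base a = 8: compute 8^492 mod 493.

8^1 ≡ 8 (mod 493)
8^2 ≡ 8^2 = 64 ≡ 64 (mod 493)
8^4 ≡ 64^2 = 4096 ≡ 152 (mod 493)
8^8 ≡ 152^2 = 23104 ≡ 426 (mod 493)
8^16 ≡ 426^2 = 181476 ≡ 52 (mod 493)
8^32 ≡ 52^2 = 2704 ≡ 239 (mod 493)
8^64 ≡ 239^2 = 57121 ≡ 426 (mod 493)
8^128 ≡ 426^2 = 181476 ≡ 52 (mod 493)
8^256 ≡ 52^2 = 2704 ≡ 239 (mod 493)
492 = 256 + 128 + 64 + 32 + 8 + 4 in binary powers of 2.
So 8^492 ≡ 239 · 52 · 426 · 239 · 426 · 152 ≡ 458 (mod 493).
Since 458 ≠ 1, base 8 is a Fermat witness: 493 is composite.

458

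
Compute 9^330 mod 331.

1

9^1 ≡ 9 (mod 331)
9^2 ≡ 9^2 = 81 ≡ 81 (mod 331)
9^4 ≡ 81^2 = 6561 ≡ 272 (mod 331)
9^8 ≡ 272^2 = 73984 ≡ 171 (mod 331)
9^16 ≡ 171^2 = 29241 ≡ 113 (mod 331)
9^32 ≡ 113^2 = 12769 ≡ 191 (mod 331)
9^64 ≡ 191^2 = 36481 ≡ 71 (mod 331)
9^128 ≡ 71^2 = 5041 ≡ 76 (mod 331)
9^256 ≡ 76^2 = 5776 ≡ 149 (mod 331)
330 = 256 + 64 + 8 + 2 in binary powers of 2.
So 9^330 ≡ 149 · 71 · 171 · 81 ≡ 1 (mod 331).
Since the result is 1, base 9 gives no evidence that 331 is composite.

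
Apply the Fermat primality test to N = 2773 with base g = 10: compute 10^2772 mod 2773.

1113

10^1 ≡ 10 (mod 2773)
10^2 ≡ 10^2 = 100 ≡ 100 (mod 2773)
10^4 ≡ 100^2 = 10000 ≡ 1681 (mod 2773)
10^8 ≡ 1681^2 = 2825761 ≡ 74 (mod 2773)
10^16 ≡ 74^2 = 5476 ≡ 2703 (mod 2773)
10^32 ≡ 2703^2 = 7306209 ≡ 2127 (mod 2773)
10^64 ≡ 2127^2 = 4524129 ≡ 1366 (mod 2773)
10^128 ≡ 1366^2 = 1865956 ≡ 2500 (mod 2773)
10^256 ≡ 2500^2 = 6250000 ≡ 2431 (mod 2773)
10^512 ≡ 2431^2 = 5909761 ≡ 498 (mod 2773)
10^1024 ≡ 498^2 = 248004 ≡ 1207 (mod 2773)
10^2048 ≡ 1207^2 = 1456849 ≡ 1024 (mod 2773)
2772 = 2048 + 512 + 128 + 64 + 16 + 4 in binary powers of 2.
So 10^2772 ≡ 1024 · 498 · 2500 · 1366 · 2703 · 1681 ≡ 1113 (mod 2773).
Since 1113 ≠ 1, base 10 is a Fermat witness: 2773 is composite.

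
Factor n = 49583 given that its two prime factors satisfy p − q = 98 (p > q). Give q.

Since p = q + 98, we have 49583 = q(q + 98), so q² + 98q − 49583 = 0.
Discriminant: 98² + 4·49583 = 9604 + 198332 = 207936; √207936 = 456.
q = (−98 + 456)/2 = 179, and p = q + 98 = 277.
Check: 179 · 277 = 49583.

179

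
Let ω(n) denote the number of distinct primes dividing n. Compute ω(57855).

5

57855 = 3 · 19285
19285 = 5 · 3857
3857 = 7 · 551
551 = 19 · 29
57855 = 3 · 5 · 7 · 19 · 29, which has 5 distinct prime factors.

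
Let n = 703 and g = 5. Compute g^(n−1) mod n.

5^1 ≡ 5 (mod 703)
5^2 ≡ 5^2 = 25 ≡ 25 (mod 703)
5^4 ≡ 25^2 = 625 ≡ 625 (mod 703)
5^8 ≡ 625^2 = 390625 ≡ 460 (mod 703)
5^16 ≡ 460^2 = 211600 ≡ 700 (mod 703)
5^32 ≡ 700^2 = 490000 ≡ 9 (mod 703)
5^64 ≡ 9^2 = 81 ≡ 81 (mod 703)
5^128 ≡ 81^2 = 6561 ≡ 234 (mod 703)
5^256 ≡ 234^2 = 54756 ≡ 625 (mod 703)
5^512 ≡ 625^2 = 390625 ≡ 460 (mod 703)
702 = 512 + 128 + 32 + 16 + 8 + 4 + 2 in binary powers of 2.
So 5^702 ≡ 460 · 234 · 9 · 700 · 460 · 625 · 25 ≡ 628 (mod 703).
Since 628 ≠ 1, base 5 is a Fermat witness: 703 is composite.

628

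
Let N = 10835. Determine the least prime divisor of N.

5

10835 is odd.
Digit sum 17, not divisible by 3.
Ends in 5: divisible by 5.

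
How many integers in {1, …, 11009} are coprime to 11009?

Factor: 11009 = 101 · 109.
φ(11009) = (101−1) · (109−1) = 100 · 108 = 10800.

10800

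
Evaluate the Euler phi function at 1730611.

1684800

Factor: 1730611 = 73 · 151 · 157.
φ(1730611) = (73−1) · (151−1) · (157−1) = 72 · 150 · 156 = 1684800.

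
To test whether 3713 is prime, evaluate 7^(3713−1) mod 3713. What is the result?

2086

7^1 ≡ 7 (mod 3713)
7^2 ≡ 7^2 = 49 ≡ 49 (mod 3713)
7^4 ≡ 49^2 = 2401 ≡ 2401 (mod 3713)
7^8 ≡ 2401^2 = 5764801 ≡ 2225 (mod 3713)
7^16 ≡ 2225^2 = 4950625 ≡ 1196 (mod 3713)
7^32 ≡ 1196^2 = 1430416 ≡ 911 (mod 3713)
7^64 ≡ 911^2 = 829921 ≡ 1922 (mod 3713)
7^128 ≡ 1922^2 = 3694084 ≡ 3362 (mod 3713)
7^256 ≡ 3362^2 = 11303044 ≡ 672 (mod 3713)
7^512 ≡ 672^2 = 451584 ≡ 2311 (mod 3713)
7^1024 ≡ 2311^2 = 5340721 ≡ 1427 (mod 3713)
7^2048 ≡ 1427^2 = 2036329 ≡ 1605 (mod 3713)
3712 = 2048 + 1024 + 512 + 128 in binary powers of 2.
So 7^3712 ≡ 1605 · 1427 · 2311 · 3362 ≡ 2086 (mod 3713).
Since 2086 ≠ 1, base 7 is a Fermat witness: 3713 is composite.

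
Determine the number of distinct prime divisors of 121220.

121220 = 2^2 · 30305
30305 = 5 · 6061
6061 = 11 · 551
551 = 19 · 29
121220 = 2^2 · 5 · 11 · 19 · 29, which has 5 distinct prime factors.

5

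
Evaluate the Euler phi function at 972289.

Factor: 972289 = 47 · 137 · 151.
φ(972289) = (47−1) · (137−1) · (151−1) = 46 · 136 · 150 = 938400.

938400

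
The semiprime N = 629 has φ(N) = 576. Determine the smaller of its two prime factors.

φ(n) = (p−1)(q−1) = n − (p+q) + 1, so p + q = 629 − 576 + 1 = 54.
p and q are the roots of t² − 54t + 629 = 0.
Discriminant: 54² − 4·629 = 2916 − 2516 = 400; √400 = 20.
q = (54 − 20)/2 = 17, p = (54 + 20)/2 = 37.
Check: 17 · 37 = 629.

17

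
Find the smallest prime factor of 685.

685 is odd.
Digit sum 19, not divisible by 3.
Ends in 5: divisible by 5.

5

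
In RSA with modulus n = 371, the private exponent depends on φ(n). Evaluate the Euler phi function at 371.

312

Factor: 371 = 7 · 53.
φ(371) = (7−1) · (53−1) = 6 · 52 = 312.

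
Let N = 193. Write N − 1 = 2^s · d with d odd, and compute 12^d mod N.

184

193 − 1 = 192 = 2^6 · 3, so d = 3.
12^1 ≡ 12 (mod 193)
12^2 ≡ 12^2 = 144 ≡ 144 (mod 193)
3 = 2 + 1 in binary powers of 2.
So 12^3 ≡ 144 · 12 ≡ 184 (mod 193).
Squaring chain: 184 → 81 → 192 → 1 → 1 → 1; reaches −1, so base 12 does not prove 193 composite.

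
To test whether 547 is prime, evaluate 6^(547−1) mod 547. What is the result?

1

6^1 ≡ 6 (mod 547)
6^2 ≡ 6^2 = 36 ≡ 36 (mod 547)
6^4 ≡ 36^2 = 1296 ≡ 202 (mod 547)
6^8 ≡ 202^2 = 40804 ≡ 326 (mod 547)
6^16 ≡ 326^2 = 106276 ≡ 158 (mod 547)
6^32 ≡ 158^2 = 24964 ≡ 349 (mod 547)
6^64 ≡ 349^2 = 121801 ≡ 367 (mod 547)
6^128 ≡ 367^2 = 134689 ≡ 127 (mod 547)
6^256 ≡ 127^2 = 16129 ≡ 266 (mod 547)
6^512 ≡ 266^2 = 70756 ≡ 193 (mod 547)
546 = 512 + 32 + 2 in binary powers of 2.
So 6^546 ≡ 193 · 349 · 36 ≡ 1 (mod 547).
Since the result is 1, base 6 gives no evidence that 547 is composite.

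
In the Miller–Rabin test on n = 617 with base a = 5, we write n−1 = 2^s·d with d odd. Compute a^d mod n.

617 − 1 = 616 = 2^3 · 77, so d = 77.
5^1 ≡ 5 (mod 617)
5^2 ≡ 5^2 = 25 ≡ 25 (mod 617)
5^4 ≡ 25^2 = 625 ≡ 8 (mod 617)
5^8 ≡ 8^2 = 64 ≡ 64 (mod 617)
5^16 ≡ 64^2 = 4096 ≡ 394 (mod 617)
5^32 ≡ 394^2 = 155236 ≡ 369 (mod 617)
5^64 ≡ 369^2 = 136161 ≡ 421 (mod 617)
77 = 64 + 8 + 4 + 1 in binary powers of 2.
So 5^77 ≡ 421 · 64 · 8 · 5 ≡ 478 (mod 617).
Squaring chain: 478 → 194 → 616; reaches −1, so base 5 does not prove 617 composite.

478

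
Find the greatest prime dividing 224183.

83

224183 = 37 · 6059
6059 = 73 · 83
83 is prime.
So 224183 = 37 · 73 · 83; the largest prime factor is 83.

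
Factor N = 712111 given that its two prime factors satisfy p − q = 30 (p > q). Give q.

Since p = q + 30, we have 712111 = q(q + 30), so q² + 30q − 712111 = 0.
Discriminant: 30² + 4·712111 = 900 + 2848444 = 2849344; √2849344 = 1688.
q = (−30 + 1688)/2 = 829, and p = q + 30 = 859.
Check: 829 · 859 = 712111.

829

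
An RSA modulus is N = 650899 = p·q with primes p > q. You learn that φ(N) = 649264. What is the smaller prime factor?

φ(n) = (p−1)(q−1) = n − (p+q) + 1, so p + q = 650899 − 649264 + 1 = 1636.
p and q are the roots of t² − 1636t + 650899 = 0.
Discriminant: 1636² − 4·650899 = 2676496 − 2603596 = 72900; √72900 = 270.
q = (1636 − 270)/2 = 683, p = (1636 + 270)/2 = 953.
Check: 683 · 953 = 650899.

683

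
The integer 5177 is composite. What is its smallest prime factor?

31

5177 is odd.
Digit sum 20, not divisible by 3.
Ends in 7: not divisible by 5.
7: 5177 = 7·739 + 4
11: 5177 = 11·470 + 7
13: 5177 = 13·398 + 3
17: 5177 = 17·304 + 9
19: 5177 = 19·272 + 9
23: 5177 = 23·225 + 2
29: 5177 = 29·178 + 15
31: 5177 = 31·167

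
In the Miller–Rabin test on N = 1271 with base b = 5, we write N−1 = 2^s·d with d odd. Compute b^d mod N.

893

1271 − 1 = 1270 = 2^1 · 635, so d = 635.
5^1 ≡ 5 (mod 1271)
5^2 ≡ 5^2 = 25 ≡ 25 (mod 1271)
5^4 ≡ 25^2 = 625 ≡ 625 (mod 1271)
5^8 ≡ 625^2 = 390625 ≡ 428 (mod 1271)
5^16 ≡ 428^2 = 183184 ≡ 160 (mod 1271)
5^32 ≡ 160^2 = 25600 ≡ 180 (mod 1271)
5^64 ≡ 180^2 = 32400 ≡ 625 (mod 1271)
5^128 ≡ 625^2 = 390625 ≡ 428 (mod 1271)
5^256 ≡ 428^2 = 183184 ≡ 160 (mod 1271)
5^512 ≡ 160^2 = 25600 ≡ 180 (mod 1271)
635 = 512 + 64 + 32 + 16 + 8 + 2 + 1 in binary powers of 2.
So 5^635 ≡ 180 · 625 · 180 · 160 · 428 · 25 · 5 ≡ 893 (mod 1271).
Squaring chain: 893; never reaches −1, so base 5 is a Miller–Rabin witness that 1271 is composite.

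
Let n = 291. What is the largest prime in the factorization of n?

97

291 = 3 · 97
97 is prime.
So 291 = 3 · 97; the largest prime factor is 97.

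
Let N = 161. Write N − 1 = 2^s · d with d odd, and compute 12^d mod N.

161 − 1 = 160 = 2^5 · 5, so d = 5.
12^1 ≡ 12 (mod 161)
12^2 ≡ 12^2 = 144 ≡ 144 (mod 161)
12^4 ≡ 144^2 = 20736 ≡ 128 (mod 161)
5 = 4 + 1 in binary powers of 2.
So 12^5 ≡ 128 · 12 ≡ 87 (mod 161).
Squaring chain: 87 → 2 → 4 → 16 → 95; never reaches −1, so base 12 is a Miller–Rabin witness that 161 is composite.

87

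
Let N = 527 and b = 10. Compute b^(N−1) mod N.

382

10^1 ≡ 10 (mod 527)
10^2 ≡ 10^2 = 100 ≡ 100 (mod 527)
10^4 ≡ 100^2 = 10000 ≡ 514 (mod 527)
10^8 ≡ 514^2 = 264196 ≡ 169 (mod 527)
10^16 ≡ 169^2 = 28561 ≡ 103 (mod 527)
10^32 ≡ 103^2 = 10609 ≡ 69 (mod 527)
10^64 ≡ 69^2 = 4761 ≡ 18 (mod 527)
10^128 ≡ 18^2 = 324 ≡ 324 (mod 527)
10^256 ≡ 324^2 = 104976 ≡ 103 (mod 527)
10^512 ≡ 103^2 = 10609 ≡ 69 (mod 527)
526 = 512 + 8 + 4 + 2 in binary powers of 2.
So 10^526 ≡ 69 · 169 · 514 · 100 ≡ 382 (mod 527).
Since 382 ≠ 1, base 10 is a Fermat witness: 527 is composite.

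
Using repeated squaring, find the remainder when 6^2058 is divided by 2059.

1161

6^1 ≡ 6 (mod 2059)
6^2 ≡ 6^2 = 36 ≡ 36 (mod 2059)
6^4 ≡ 36^2 = 1296 ≡ 1296 (mod 2059)
6^8 ≡ 1296^2 = 1679616 ≡ 1531 (mod 2059)
6^16 ≡ 1531^2 = 2343961 ≡ 819 (mod 2059)
6^32 ≡ 819^2 = 670761 ≡ 1586 (mod 2059)
6^64 ≡ 1586^2 = 2515396 ≡ 1357 (mod 2059)
6^128 ≡ 1357^2 = 1841449 ≡ 703 (mod 2059)
6^256 ≡ 703^2 = 494209 ≡ 49 (mod 2059)
6^512 ≡ 49^2 = 2401 ≡ 342 (mod 2059)
6^1024 ≡ 342^2 = 116964 ≡ 1660 (mod 2059)
6^2048 ≡ 1660^2 = 2755600 ≡ 658 (mod 2059)
2058 = 2048 + 8 + 2 in binary powers of 2.
So 6^2058 ≡ 658 · 1531 · 36 ≡ 1161 (mod 2059).
Since 1161 ≠ 1, base 6 is a Fermat witness: 2059 is composite.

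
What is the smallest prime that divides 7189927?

7189927 is odd.
Digit sum 43, not divisible by 3.
Ends in 7: not divisible by 5.
7: 7189927 = 7·1027132 + 3
11: 7189927 = 11·653629 + 8
13: 7189927 = 13·553071 + 4
17: 7189927 = 17·422936 + 15
19: 7189927 = 19·378417 + 4
23: 7189927 = 23·312605 + 12
29: 7189927 = 29·247928 + 15
31: 7189927 = 31·231933 + 4
37: 7189927 = 37·194322 + 13
41: 7189927 = 41·175364 + 3
43: 7189927 = 43·167207 + 26
47: 7189927 = 47·152977 + 8
53: 7189927 = 53·135659

53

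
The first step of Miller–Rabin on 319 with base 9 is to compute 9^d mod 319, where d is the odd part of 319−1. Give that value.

319 − 1 = 318 = 2^1 · 159, so d = 159.
9^1 ≡ 9 (mod 319)
9^2 ≡ 9^2 = 81 ≡ 81 (mod 319)
9^4 ≡ 81^2 = 6561 ≡ 181 (mod 319)
9^8 ≡ 181^2 = 32761 ≡ 223 (mod 319)
9^16 ≡ 223^2 = 49729 ≡ 284 (mod 319)
9^32 ≡ 284^2 = 80656 ≡ 268 (mod 319)
9^64 ≡ 268^2 = 71824 ≡ 49 (mod 319)
9^128 ≡ 49^2 = 2401 ≡ 168 (mod 319)
159 = 128 + 16 + 8 + 4 + 2 + 1 in binary powers of 2.
So 9^159 ≡ 168 · 284 · 223 · 181 · 81 · 9 ≡ 5 (mod 319).
Squaring chain: 5; never reaches −1, so base 9 is a Miller–Rabin witness that 319 is composite.

5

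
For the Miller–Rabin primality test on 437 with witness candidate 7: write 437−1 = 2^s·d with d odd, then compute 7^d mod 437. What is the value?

437 − 1 = 436 = 2^2 · 109, so d = 109.
7^1 ≡ 7 (mod 437)
7^2 ≡ 7^2 = 49 ≡ 49 (mod 437)
7^4 ≡ 49^2 = 2401 ≡ 216 (mod 437)
7^8 ≡ 216^2 = 46656 ≡ 334 (mod 437)
7^16 ≡ 334^2 = 111556 ≡ 121 (mod 437)
7^32 ≡ 121^2 = 14641 ≡ 220 (mod 437)
7^64 ≡ 220^2 = 48400 ≡ 330 (mod 437)
109 = 64 + 32 + 8 + 4 + 1 in binary powers of 2.
So 7^109 ≡ 330 · 220 · 334 · 216 · 7 ≡ 102 (mod 437).
Squaring chain: 102 → 353; never reaches −1, so base 7 is a Miller–Rabin witness that 437 is composite.

102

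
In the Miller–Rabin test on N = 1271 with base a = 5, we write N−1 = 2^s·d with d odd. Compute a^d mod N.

1271 − 1 = 1270 = 2^1 · 635, so d = 635.
5^1 ≡ 5 (mod 1271)
5^2 ≡ 5^2 = 25 ≡ 25 (mod 1271)
5^4 ≡ 25^2 = 625 ≡ 625 (mod 1271)
5^8 ≡ 625^2 = 390625 ≡ 428 (mod 1271)
5^16 ≡ 428^2 = 183184 ≡ 160 (mod 1271)
5^32 ≡ 160^2 = 25600 ≡ 180 (mod 1271)
5^64 ≡ 180^2 = 32400 ≡ 625 (mod 1271)
5^128 ≡ 625^2 = 390625 ≡ 428 (mod 1271)
5^256 ≡ 428^2 = 183184 ≡ 160 (mod 1271)
5^512 ≡ 160^2 = 25600 ≡ 180 (mod 1271)
635 = 512 + 64 + 32 + 16 + 8 + 2 + 1 in binary powers of 2.
So 5^635 ≡ 180 · 625 · 180 · 160 · 428 · 25 · 5 ≡ 893 (mod 1271).
Squaring chain: 893; never reaches −1, so base 5 is a Miller–Rabin witness that 1271 is composite.

893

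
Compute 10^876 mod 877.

1

10^1 ≡ 10 (mod 877)
10^2 ≡ 10^2 = 100 ≡ 100 (mod 877)
10^4 ≡ 100^2 = 10000 ≡ 353 (mod 877)
10^8 ≡ 353^2 = 124609 ≡ 75 (mod 877)
10^16 ≡ 75^2 = 5625 ≡ 363 (mod 877)
10^32 ≡ 363^2 = 131769 ≡ 219 (mod 877)
10^64 ≡ 219^2 = 47961 ≡ 603 (mod 877)
10^128 ≡ 603^2 = 363609 ≡ 531 (mod 877)
10^256 ≡ 531^2 = 281961 ≡ 444 (mod 877)
10^512 ≡ 444^2 = 197136 ≡ 688 (mod 877)
876 = 512 + 256 + 64 + 32 + 8 + 4 in binary powers of 2.
So 10^876 ≡ 688 · 444 · 603 · 219 · 75 · 353 ≡ 1 (mod 877).
Since the result is 1, base 10 gives no evidence that 877 is composite.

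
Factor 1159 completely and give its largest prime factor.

1159 = 19 · 61
61 is prime.
So 1159 = 19 · 61; the largest prime factor is 61.

61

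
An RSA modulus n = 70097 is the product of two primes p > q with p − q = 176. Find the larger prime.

367

Since p = q + 176, we have 70097 = q(q + 176), so q² + 176q − 70097 = 0.
Discriminant: 176² + 4·70097 = 30976 + 280388 = 311364; √311364 = 558.
q = (−176 + 558)/2 = 191, and p = q + 176 = 367.
Check: 191 · 367 = 70097.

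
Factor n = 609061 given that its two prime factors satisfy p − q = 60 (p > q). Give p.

811

Since p = q + 60, we have 609061 = q(q + 60), so q² + 60q − 609061 = 0.
Discriminant: 60² + 4·609061 = 3600 + 2436244 = 2439844; √2439844 = 1562.
q = (−60 + 1562)/2 = 751, and p = q + 60 = 811.
Check: 751 · 811 = 609061.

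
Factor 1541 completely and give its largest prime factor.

67

1541 = 23 · 67
67 is prime.
So 1541 = 23 · 67; the largest prime factor is 67.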